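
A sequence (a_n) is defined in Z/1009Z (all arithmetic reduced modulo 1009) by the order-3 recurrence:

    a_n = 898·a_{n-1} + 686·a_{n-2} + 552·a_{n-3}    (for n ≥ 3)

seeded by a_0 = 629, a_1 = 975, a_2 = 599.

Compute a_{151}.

866

a_3 = 898·599 + 686·975 + 552·629 = 100
a_4 = 898·100 + 686·599 + 552·975 = 653
a_5 = 898·653 + 686·100 + 552·599 = 858
a_6 = 898·858 + 686·653 + 552·100 = 284
a_7 = 898·284 + 686·858 + 552·653 = 339
a_8 = 898·339 + 686·284 + 552·858 = 186
Continuing the recurrence:
  a_9 = 391;  a_10 = 911;  a_11 = 374;  a_12 = 136;  a_13 = 707;  a_14 = 296
  a_15 = 520;  a_16 = 830;  a_17 = 166;  a_18 = 524;  a_19 = 291;  a_20 = 60
  a_21 = 921;  a_22 = 679;  a_23 = 301;  a_24 = 387;  a_25 = 540;  a_26 = 382
  a_27 = 838;  a_28 = 956;  a_29 = 559;  a_30 = 929;  a_31 = 867;  a_32 = 47
  a_33 = 525;  a_34 = 519;  a_35 = 560;  a_36 = 472;  a_37 = 748;  a_38 = 988
  a_39 = 82;  a_40 = 923;  a_41 = 729;  a_42 = 195;  a_43 = 134;  a_44 = 660
  a_45 = 179;  a_46 = 341;  a_47 = 258;  a_48 = 387;  a_49 = 392;  a_50 = 137
  a_51 = 162;  a_52 = 783;  a_53 = 961;  a_54 = 256;  a_55 = 569;  a_56 = 196
  a_57 = 345;  a_58 = 595;  a_59 = 333;  a_60 = 643;  a_61 = 176;  a_62 = 987
  a_63 = 857;  a_64 = 50;  a_65 = 123;  a_66 = 310;  a_67 = 884;  a_68 = 812
  a_69 = 283;  a_70 = 551;  a_71 = 17;  a_72 = 572;  a_73 = 72;  a_74 = 274
  a_75 = 743;  a_76 = 948;  a_77 = 768;  a_78 = 522;  a_79 = 355;  a_80 = 1008
  a_81 = 42;  a_82 = 920;  a_83 = 806;  a_84 = 807;  a_85 = 521;  a_86 = 295
  a_87 = 258;  a_88 = 211;  a_89 = 590;  a_90 = 701;  a_91 = 450;  a_92 = 875
  a_93 = 190;  a_94 = 180;  a_95 = 68;  a_96 = 850;  a_97 = 199;  a_98 = 210
  a_99 = 211;  a_100 = 435;  a_101 = 491;  a_102 = 168;  a_103 = 321;  a_104 = 526
  a_105 = 288;  a_106 = 551;  a_107 = 961;  a_108 = 457;  a_109 = 535;  a_110 = 596
  a_111 = 186;  a_112 = 437;  a_113 = 445;  a_114 = 918;  a_115 = 636;  a_116 = 619
  a_117 = 529;  a_118 = 597;  a_119 = 627;  a_120 = 319;  a_121 = 804;  a_122 = 455
  a_123 = 88;  a_124 = 519;  a_125 = 660;  a_126 = 398;  a_127 = 878;  a_128 = 75
  a_129 = 425;  a_130 = 575;  a_131 = 731;  a_132 = 22;  a_133 = 143;  a_134 = 140
  a_135 = 865;  a_136 = 259;  a_137 = 197;  a_138 = 644;  a_139 = 790;  a_140 = 716
  a_141 = 662;  a_142 = 160;  a_143 = 188;  a_144 = 266;  a_145 = 88;  a_146 = 18
  a_147 = 375;  a_148 = 128;  a_149 = 728
a_150 = 898·728 + 686·128 + 552·375 = 92
a_151 = 898·92 + 686·728 + 552·128 = 866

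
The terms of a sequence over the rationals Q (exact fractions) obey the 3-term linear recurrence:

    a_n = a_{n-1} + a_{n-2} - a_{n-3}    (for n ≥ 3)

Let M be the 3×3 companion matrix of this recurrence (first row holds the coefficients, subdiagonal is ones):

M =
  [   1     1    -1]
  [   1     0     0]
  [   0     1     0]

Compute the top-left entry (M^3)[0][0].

(M^3)[0][0] is the top entry after applying M 3 times to the unit state (1, 0, 0). Equivalently it is h_{5} for the auxiliary sequence (h_n) obeying the same recurrence with h_2 = 1 and h_i = 0 for 0 ≤ i < 2:
h_3 = 1·1 + 1·0 + -1·0 = 1
h_4 = 1·1 + 1·1 + -1·0 = 2
h_5 = 1·2 + 1·1 + -1·1 = 2

2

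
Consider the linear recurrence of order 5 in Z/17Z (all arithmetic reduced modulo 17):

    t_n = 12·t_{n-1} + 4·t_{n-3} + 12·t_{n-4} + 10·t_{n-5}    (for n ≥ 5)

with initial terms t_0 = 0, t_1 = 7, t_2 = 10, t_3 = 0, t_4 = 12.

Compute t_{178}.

t_5 = 12·12 + 0·0 + 4·10 + 12·7 + 10·0 = 13
t_6 = 12·13 + 0·12 + 4·0 + 12·10 + 10·7 = 6
t_7 = 12·6 + 0·13 + 4·12 + 12·0 + 10·10 = 16
t_8 = 12·16 + 0·6 + 4·13 + 12·12 + 10·0 = 14
t_9 = 12·14 + 0·16 + 4·6 + 12·13 + 10·12 = 9
t_10 = 12·9 + 0·14 + 4·16 + 12·6 + 10·13 = 0
Continuing the recurrence:
  t_11 = 2;  t_12 = 14;  t_13 = 8;  t_14 = 7;  t_15 = 11;  t_16 = 12
  t_17 = 0;  t_18 = 4;  t_19 = 9;  t_20 = 5;  t_21 = 9;  t_22 = 5
  t_23 = 7;  t_24 = 15;  t_25 = 1;  t_26 = 3;  t_27 = 9;  t_28 = 5
  t_29 = 13;  t_30 = 0;  t_31 = 5;  t_32 = 7;  t_33 = 1;  t_34 = 9
  t_35 = 9;  t_36 = 8;  t_37 = 10;  t_38 = 2;  t_39 = 16;  t_40 = 10
  t_41 = 5;  t_42 = 10;  t_43 = 15;  t_44 = 4;  t_45 = 10;  t_46 = 10
  t_47 = 8;  t_48 = 11;  t_49 = 9;  t_50 = 3;  t_51 = 4;  t_52 = 7
  t_53 = 8;  t_54 = 0;  t_55 = 4;  t_56 = 0;  t_57 = 13;  t_58 = 14
  t_59 = 12;  t_60 = 15;  t_61 = 1;  t_62 = 1;  t_63 = 16;  t_64 = 3
  t_65 = 15;  t_66 = 11;  t_67 = 6;  t_68 = 5;  t_69 = 8;  t_70 = 11
  t_71 = 11;  t_72 = 12;  t_73 = 11;  t_74 = 14;  t_75 = 16;  t_76 = 14
  t_77 = 0;  t_78 = 2;  t_79 = 4;  t_80 = 2;  t_81 = 2;  t_82 = 13
  t_83 = 11;  t_84 = 0;  t_85 = 11;  t_86 = 12;  t_87 = 15;  t_88 = 11
  t_89 = 6;  t_90 = 12;  t_91 = 12;  t_92 = 8;  t_93 = 3;  t_94 = 16
  t_95 = 12;  t_96 = 15;  t_97 = 3;  t_98 = 0;  t_99 = 7;  t_100 = 5
  t_101 = 8;  t_102 = 1;  t_103 = 14;  t_104 = 7;  t_105 = 13;  t_106 = 15
  t_107 = 12;  t_108 = 12;  t_109 = 5;  t_110 = 10;  t_111 = 3;  t_112 = 14
  t_113 = 14;  t_114 = 10;  t_115 = 6;  t_116 = 3;  t_117 = 10;  t_118 = 13
  t_119 = 0;  t_120 = 0;  t_121 = 15;  t_122 = 11;  t_123 = 7;  t_124 = 8
  t_125 = 14;  t_126 = 2;  t_127 = 12;  t_128 = 9;  t_129 = 7;  t_130 = 7
  t_131 = 12;  t_132 = 9;  t_133 = 4;  t_134 = 12;  t_135 = 3;  t_136 = 8
  t_137 = 10;  t_138 = 10;  t_139 = 2;  t_140 = 3;  t_141 = 4;  t_142 = 4
  t_143 = 14;  t_144 = 2;  t_145 = 16;  t_146 = 13;  t_147 = 15;  t_148 = 0
  t_149 = 9;  t_150 = 8;  t_151 = 15;  t_152 = 9;  t_153 = 10;  t_154 = 9
  t_155 = 13;  t_156 = 12;  t_157 = 16;  t_158 = 10;  t_159 = 6;  t_160 = 2
  t_161 = 2;  t_162 = 5;  t_163 = 2;  t_164 = 14;  t_165 = 11;  t_166 = 16
  t_167 = 16;  t_168 = 16;  t_169 = 1;  t_170 = 4;  t_171 = 5;  t_172 = 8
  t_173 = 12;  t_174 = 1;  t_175 = 8;  t_176 = 1
t_177 = 12·1 + 0·8 + 4·1 + 12·12 + 10·8 = 2
t_178 = 12·2 + 0·1 + 4·8 + 12·1 + 10·12 = 1

1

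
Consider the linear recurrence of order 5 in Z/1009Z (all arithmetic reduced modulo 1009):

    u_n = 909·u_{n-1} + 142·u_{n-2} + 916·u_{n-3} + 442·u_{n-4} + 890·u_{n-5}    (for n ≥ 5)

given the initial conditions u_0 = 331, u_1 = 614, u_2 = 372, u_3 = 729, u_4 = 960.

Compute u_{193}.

619

u_5 = 909·960 + 142·729 + 916·372 + 442·614 + 890·331 = 94
u_6 = 909·94 + 142·960 + 916·729 + 442·372 + 890·614 = 140
u_7 = 909·140 + 142·94 + 916·960 + 442·729 + 890·372 = 344
u_8 = 909·344 + 142·140 + 916·94 + 442·960 + 890·729 = 508
u_9 = 909·508 + 142·344 + 916·140 + 442·94 + 890·960 = 119
u_10 = 909·119 + 142·508 + 916·344 + 442·140 + 890·94 = 236
Continuing the recurrence:
  u_11 = 722;  u_12 = 657;  u_13 = 968;  u_14 = 328;  u_15 = 616;  u_16 = 546
  u_17 = 909;  u_18 = 497;  u_19 = 509;  u_20 = 247;  u_21 = 146;  u_22 = 893
  u_23 = 639;  u_24 = 58;  u_25 = 704;  u_26 = 464;  u_27 = 347;  u_28 = 67
  u_29 = 988;  u_30 = 764;  u_31 = 437;  u_32 = 576;  u_33 = 903;  u_34 = 446
  u_35 = 117;  u_36 = 730;  u_37 = 648;  u_38 = 610;  u_39 = 108;  u_40 = 404
  u_41 = 708;  u_42 = 529;  u_43 = 345;  u_44 = 239;  u_45 = 611;  u_46 = 518
  u_47 = 365;  u_48 = 420;  u_49 = 468;  u_50 = 945;  u_51 = 296;  u_52 = 462
  u_53 = 247;  u_54 = 26;  u_55 = 822;  u_56 = 907;  u_57 = 109;  u_58 = 340
  u_59 = 62;  u_60 = 31;  u_61 = 94;  u_62 = 420;  u_63 = 814;  u_64 = 38
  u_65 = 606;  u_66 = 161;  u_67 = 878;  u_68 = 434;  u_69 = 699;  u_70 = 941
  u_71 = 743;  u_72 = 941;  u_73 = 594;  u_74 = 858;  u_75 = 328;  u_76 = 77
  u_77 = 679;  u_78 = 109;  u_79 = 151;  u_80 = 845;  u_81 = 825;  u_82 = 914
  u_83 = 936;  u_84 = 176;  u_85 = 786;  u_86 = 690;  u_87 = 238;  u_88 = 787
  u_89 = 459;  u_90 = 898;  u_91 = 948;  u_92 = 807;  u_93 = 925;  u_94 = 768
  u_95 = 52;  u_96 = 382;  u_97 = 705;  u_98 = 435;  u_99 = 99;  u_100 = 638
  u_101 = 389;  u_102 = 523;  u_103 = 173;  u_104 = 412;  u_105 = 473;  u_106 = 388
  u_107 = 243;  u_108 = 1;  u_109 = 956;  u_110 = 179;  u_111 = 400;  u_112 = 214
  u_113 = 253;  u_114 = 845;  u_115 = 249;  u_116 = 496;  u_117 = 596;  u_118 = 106
  u_119 = 74;  u_120 = 565;  u_121 = 235;  u_122 = 551;  u_123 = 305;  u_124 = 435
  u_125 = 337;  u_126 = 365;  u_127 = 789;  u_128 = 700;  u_129 = 346;  u_130 = 651
  u_131 = 237;  u_132 = 832;  u_133 = 912;  u_134 = 230;  u_135 = 918;  u_136 = 848
  u_137 = 337;  u_138 = 528;  u_139 = 957;  u_140 = 610;  u_141 = 175;  u_142 = 853
  u_143 = 822;  u_144 = 804;  u_145 = 97;  u_146 = 803;  u_147 = 448;  u_148 = 929
  u_149 = 639;  u_150 = 443;  u_151 = 951;  u_152 = 318;  u_153 = 851;  u_154 = 459
  u_155 = 312;  u_156 = 384;  u_157 = 835;  u_158 = 234;  u_159 = 472;  u_160 = 613
  u_161 = 600;  u_162 = 330;  u_163 = 403;  u_164 = 62;  u_165 = 699;  u_166 = 101
  u_167 = 268;  u_168 = 864;  u_169 = 674;  u_170 = 906;  u_171 = 923;  u_172 = 786
  u_173 = 851;  u_174 = 597;  u_175 = 631;  u_176 = 504;  u_177 = 922;  u_178 = 552
  u_179 = 605;  u_180 = 106;  u_181 = 210;  u_182 = 414;  u_183 = 682;  u_184 = 401
  u_185 = 575;  u_186 = 177;  u_187 = 351;  u_188 = 355;  u_189 = 494;  u_190 = 374
  u_191 = 624
u_192 = 909·624 + 142·374 + 916·494 + 442·355 + 890·351 = 376
u_193 = 909·376 + 142·624 + 916·374 + 442·494 + 890·355 = 619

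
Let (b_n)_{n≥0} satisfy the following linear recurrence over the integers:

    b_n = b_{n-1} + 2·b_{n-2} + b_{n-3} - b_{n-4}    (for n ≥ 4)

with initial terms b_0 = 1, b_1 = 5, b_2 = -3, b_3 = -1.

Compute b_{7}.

-45

b_4 = 1·-1 + 2·-3 + 1·5 + -1·1 = -3
b_5 = 1·-3 + 2·-1 + 1·-3 + -1·5 = -13
b_6 = 1·-13 + 2·-3 + 1·-1 + -1·-3 = -17
b_7 = 1·-17 + 2·-13 + 1·-3 + -1·-1 = -45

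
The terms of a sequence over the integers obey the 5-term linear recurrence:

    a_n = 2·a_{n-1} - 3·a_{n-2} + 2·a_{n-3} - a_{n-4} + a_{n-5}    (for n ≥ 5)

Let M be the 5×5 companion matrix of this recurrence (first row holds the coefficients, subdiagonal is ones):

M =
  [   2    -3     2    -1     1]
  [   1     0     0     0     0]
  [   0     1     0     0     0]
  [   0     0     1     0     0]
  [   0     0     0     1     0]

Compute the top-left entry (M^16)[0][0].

-222

(M^16)[0][0] is the top entry after applying M 16 times to the unit state (1, 0, 0, 0, 0). Equivalently it is h_{20} for the auxiliary sequence (h_n) obeying the same recurrence with h_4 = 1 and h_i = 0 for 0 ≤ i < 4:
h_5 = 2·1 + -3·0 + 2·0 + -1·0 + 1·0 = 2
h_6 = 2·2 + -3·1 + 2·0 + -1·0 + 1·0 = 1
h_7 = 2·1 + -3·2 + 2·1 + -1·0 + 1·0 = -2
h_8 = 2·-2 + -3·1 + 2·2 + -1·1 + 1·0 = -4
h_9 = 2·-4 + -3·-2 + 2·1 + -1·2 + 1·1 = -1
h_10 = 2·-1 + -3·-4 + 2·-2 + -1·1 + 1·2 = 7
h_11 = 2·7 + -3·-1 + 2·-4 + -1·-2 + 1·1 = 12
h_12 = 2·12 + -3·7 + 2·-1 + -1·-4 + 1·-2 = 3
h_13 = 2·3 + -3·12 + 2·7 + -1·-1 + 1·-4 = -19
h_14 = 2·-19 + -3·3 + 2·12 + -1·7 + 1·-1 = -31
h_15 = 2·-31 + -3·-19 + 2·3 + -1·12 + 1·7 = -4
h_16 = 2·-4 + -3·-31 + 2·-19 + -1·3 + 1·12 = 56
h_17 = 2·56 + -3·-4 + 2·-31 + -1·-19 + 1·3 = 84
h_18 = 2·84 + -3·56 + 2·-4 + -1·-31 + 1·-19 = 4
h_19 = 2·4 + -3·84 + 2·56 + -1·-4 + 1·-31 = -159
h_20 = 2·-159 + -3·4 + 2·84 + -1·56 + 1·-4 = -222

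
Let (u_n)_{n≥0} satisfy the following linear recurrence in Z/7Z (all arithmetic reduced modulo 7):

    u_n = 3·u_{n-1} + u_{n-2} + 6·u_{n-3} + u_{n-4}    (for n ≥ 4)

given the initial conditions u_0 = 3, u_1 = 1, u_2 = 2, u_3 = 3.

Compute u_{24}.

3

u_4 = 3·3 + 1·2 + 6·1 + 1·3 = 6
u_5 = 3·6 + 1·3 + 6·2 + 1·1 = 6
u_6 = 3·6 + 1·6 + 6·3 + 1·2 = 2
u_7 = 3·2 + 1·6 + 6·6 + 1·3 = 2
u_8 = 3·2 + 1·2 + 6·6 + 1·6 = 1
u_9 = 3·1 + 1·2 + 6·2 + 1·6 = 2
u_10 = 3·2 + 1·1 + 6·2 + 1·2 = 0
u_11 = 3·0 + 1·2 + 6·1 + 1·2 = 3
u_12 = 3·3 + 1·0 + 6·2 + 1·1 = 1
u_13 = 3·1 + 1·3 + 6·0 + 1·2 = 1
u_14 = 3·1 + 1·1 + 6·3 + 1·0 = 1
u_15 = 3·1 + 1·1 + 6·1 + 1·3 = 6
u_16 = 3·6 + 1·1 + 6·1 + 1·1 = 5
u_17 = 3·5 + 1·6 + 6·1 + 1·1 = 0
u_18 = 3·0 + 1·5 + 6·6 + 1·1 = 0
u_19 = 3·0 + 1·0 + 6·5 + 1·6 = 1
u_20 = 3·1 + 1·0 + 6·0 + 1·5 = 1
u_21 = 3·1 + 1·1 + 6·0 + 1·0 = 4
u_22 = 3·4 + 1·1 + 6·1 + 1·0 = 5
u_23 = 3·5 + 1·4 + 6·1 + 1·1 = 5
u_24 = 3·5 + 1·5 + 6·4 + 1·1 = 3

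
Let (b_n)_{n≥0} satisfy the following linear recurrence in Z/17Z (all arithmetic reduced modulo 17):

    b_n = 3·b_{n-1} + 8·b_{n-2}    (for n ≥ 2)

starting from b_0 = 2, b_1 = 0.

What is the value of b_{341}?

b_2 = 3·0 + 8·2 = 16
b_3 = 3·16 + 8·0 = 14
b_4 = 3·14 + 8·16 = 0
b_5 = 3·0 + 8·14 = 10
b_6 = 3·10 + 8·0 = 13
b_7 = 3·13 + 8·10 = 0
b_8 = 3·0 + 8·13 = 2
b_9 = 3·2 + 8·0 = 6
b_10 = 3·6 + 8·2 = 0
b_11 = 3·0 + 8·6 = 14
b_12 = 3·14 + 8·0 = 8
b_13 = 3·8 + 8·14 = 0
b_14 = 3·0 + 8·8 = 13
b_15 = 3·13 + 8·0 = 5
b_16 = 3·5 + 8·13 = 0
b_17 = 3·0 + 8·5 = 6
b_18 = 3·6 + 8·0 = 1
b_19 = 3·1 + 8·6 = 0
b_20 = 3·0 + 8·1 = 8
b_21 = 3·8 + 8·0 = 7
b_22 = 3·7 + 8·8 = 0
b_23 = 3·0 + 8·7 = 5
b_24 = 3·5 + 8·0 = 15
b_25 = 3·15 + 8·5 = 0
b_26 = 3·0 + 8·15 = 1
b_27 = 3·1 + 8·0 = 3
b_28 = 3·3 + 8·1 = 0
b_29 = 3·0 + 8·3 = 7
b_30 = 3·7 + 8·0 = 4
b_31 = 3·4 + 8·7 = 0
b_32 = 3·0 + 8·4 = 15
b_33 = 3·15 + 8·0 = 11
b_34 = 3·11 + 8·15 = 0
b_35 = 3·0 + 8·11 = 3
b_36 = 3·3 + 8·0 = 9
b_37 = 3·9 + 8·3 = 0
b_38 = 3·0 + 8·9 = 4
b_39 = 3·4 + 8·0 = 12
b_40 = 3·12 + 8·4 = 0
b_41 = 3·0 + 8·12 = 11
b_42 = 3·11 + 8·0 = 16
b_43 = 3·16 + 8·11 = 0
b_44 = 3·0 + 8·16 = 9
b_45 = 3·9 + 8·0 = 10
b_46 = 3·10 + 8·9 = 0
b_47 = 3·0 + 8·10 = 12
b_48 = 3·12 + 8·0 = 2
b_49 = 3·2 + 8·12 = 0
(b_48, b_49) = (2, 0) = (b_0, b_1), so the sequence has period 48.
341 ≡ 5 (mod 48), hence b_341 = b_5 = 10.

10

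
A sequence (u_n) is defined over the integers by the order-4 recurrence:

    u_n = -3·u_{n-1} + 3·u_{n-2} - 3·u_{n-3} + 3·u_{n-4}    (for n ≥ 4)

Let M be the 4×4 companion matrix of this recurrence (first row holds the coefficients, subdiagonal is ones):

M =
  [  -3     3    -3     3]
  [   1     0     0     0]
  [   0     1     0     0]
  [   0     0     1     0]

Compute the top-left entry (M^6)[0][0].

(M^6)[0][0] is the top entry after applying M 6 times to the unit state (1, 0, 0, 0). Equivalently it is h_{9} for the auxiliary sequence (h_n) obeying the same recurrence with h_3 = 1 and h_i = 0 for 0 ≤ i < 3:
h_4 = -3·1 + 3·0 + -3·0 + 3·0 = -3
h_5 = -3·-3 + 3·1 + -3·0 + 3·0 = 12
h_6 = -3·12 + 3·-3 + -3·1 + 3·0 = -48
h_7 = -3·-48 + 3·12 + -3·-3 + 3·1 = 192
h_8 = -3·192 + 3·-48 + -3·12 + 3·-3 = -765
h_9 = -3·-765 + 3·192 + -3·-48 + 3·12 = 3051

3051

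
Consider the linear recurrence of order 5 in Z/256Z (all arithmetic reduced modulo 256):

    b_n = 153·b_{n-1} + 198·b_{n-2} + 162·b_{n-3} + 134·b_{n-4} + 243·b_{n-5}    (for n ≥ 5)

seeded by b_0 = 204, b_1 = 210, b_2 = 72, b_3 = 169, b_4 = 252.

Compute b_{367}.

b_5 = 153·252 + 198·169 + 162·72 + 134·210 + 243·204 = 114
b_6 = 153·114 + 198·252 + 162·169 + 134·72 + 243·210 = 2
b_7 = 153·2 + 198·114 + 162·252 + 134·169 + 243·72 = 164
b_8 = 153·164 + 198·2 + 162·114 + 134·252 + 243·169 = 7
b_9 = 153·7 + 198·164 + 162·2 + 134·114 + 243·252 = 43
b_10 = 153·43 + 198·7 + 162·164 + 134·2 + 243·114 = 39
Continuing the recurrence:
  b_11 = 189;  b_12 = 171;  b_13 = 54;  b_14 = 93;  b_15 = 130;  b_16 = 181
  b_17 = 40;  b_18 = 26;  b_19 = 87;  b_20 = 143;  b_21 = 244;  b_22 = 16
  b_23 = 254;  b_24 = 5;  b_25 = 6;  b_26 = 44;  b_27 = 62;  b_28 = 154
  b_29 = 185;  b_30 = 163;  b_31 = 45;  b_32 = 127;  b_33 = 223;  b_34 = 232
  b_35 = 199;  b_36 = 174;  b_37 = 255;  b_38 = 6;  b_39 = 78;  b_40 = 153
  b_41 = 53;  b_42 = 144;  b_43 = 102;  b_44 = 0;  b_45 = 253;  b_46 = 112
  b_47 = 178;  b_48 = 238;  b_49 = 56;  b_50 = 247;  b_51 = 7;  b_52 = 51
  b_53 = 109;  b_54 = 119;  b_55 = 210;  b_56 = 221;  b_57 = 70;  b_58 = 105
  b_59 = 160;  b_60 = 38;  b_61 = 83;  b_62 = 167;  b_63 = 120;  b_64 = 44
  b_65 = 78;  b_66 = 201;  b_67 = 162;  b_68 = 148;  b_69 = 138;  b_70 = 182
  b_71 = 193;  b_72 = 175;  b_73 = 193;  b_74 = 23;  b_75 = 139;  b_76 = 204
  b_77 = 31;  b_78 = 130;  b_79 = 91;  b_80 = 70;  b_81 = 90;  b_82 = 253
  b_83 = 37;  b_84 = 196;  b_85 = 106;  b_86 = 56;  b_87 = 1;  b_88 = 180
  b_89 = 82;  b_90 = 202;  b_91 = 188;  b_92 = 167;  b_93 = 211;  b_94 = 207
  b_95 = 189;  b_96 = 115;  b_97 = 222;  b_98 = 221;  b_99 = 250;  b_100 = 109
  b_101 = 184;  b_102 = 226;  b_103 = 255;  b_104 = 255;  b_105 = 108;  b_106 = 24
  b_107 = 62;  b_108 = 125;  b_109 = 110;  b_110 = 188;  b_111 = 198;  b_112 = 162
  b_113 = 41;  b_114 = 235;  b_115 = 197;  b_116 = 47;  b_117 = 103;  b_118 = 128
  b_119 = 23;  b_120 = 134;  b_121 = 103;  b_122 = 134;  b_123 = 22;  b_124 = 241
  b_125 = 245;  b_126 = 168;  b_127 = 30;  b_128 = 240;  b_129 = 245;  b_130 = 136
  b_131 = 210;  b_132 = 214;  b_133 = 112;  b_134 = 23;  b_135 = 207;  b_136 = 187
  b_137 = 45;  b_138 = 223;  b_139 = 154;  b_140 = 93;  b_141 = 222;  b_142 = 129
  b_143 = 240;  b_144 = 142;  b_145 = 155;  b_146 = 151;  b_147 = 16;  b_148 = 148
  b_149 = 78;  b_150 = 97;  b_151 = 170;  b_152 = 164;  b_153 = 50;  b_154 = 30
  b_155 = 113;  b_156 = 151;  b_157 = 121;  b_158 = 199;  b_159 = 179;  b_160 = 196
  b_161 = 47;  b_162 = 250;  b_163 = 99;  b_164 = 198;  b_165 = 194;  b_166 = 53
  b_167 = 37;  b_168 = 124;  b_169 = 194;  b_170 = 40;  b_171 = 25;  b_172 = 172
  b_173 = 178;  b_174 = 82;  b_175 = 148;  b_176 = 71;  b_177 = 59;  b_178 = 183
  b_179 = 61;  b_180 = 251;  b_181 = 70;  b_182 = 93;  b_183 = 50;  b_184 = 101
  b_185 = 200;  b_186 = 106;  b_187 = 103;  b_188 = 111;  b_189 = 164;  b_190 = 96
  b_191 = 254;  b_192 = 181;  b_193 = 150;  b_194 = 76;  b_195 = 14;  b_196 = 234
  b_197 = 25;  b_198 = 243;  b_199 = 29;  b_200 = 223;  b_201 = 175;  b_202 = 88
  b_203 = 231;  b_204 = 30;  b_205 = 143;  b_206 = 6;  b_207 = 158;  b_208 = 137
  b_209 = 53;  b_210 = 128;  b_211 = 150;  b_212 = 224;  b_213 = 173;  b_214 = 224
  b_215 = 114;  b_216 = 126;  b_217 = 104;  b_218 = 55;  b_219 = 87;  b_220 = 131
  b_221 = 109;  b_222 = 7;  b_223 = 34;  b_224 = 221;  b_225 = 54;  b_226 = 217
  b_227 = 192;  b_228 = 182;  b_229 = 163;  b_230 = 135;  b_231 = 104;  b_232 = 60
  b_233 = 206;  b_234 = 185;  b_235 = 114;  b_236 = 180;  b_237 = 154;  b_238 = 198
  b_239 = 161;  b_240 = 63;  b_241 = 241;  b_242 = 119;  b_243 = 155;  b_244 = 252
  b_245 = 191;  b_246 = 50;  b_247 = 43;  b_248 = 70;  b_249 = 234;  b_250 = 173
  b_251 = 165;  b_252 = 244;  b_253 = 218;  b_254 = 24;  b_255 = 241;  b_256 = 228
  b_257 = 146;  b_258 = 154;  b_259 = 44;  b_260 = 231;  b_261 = 99;  b_262 = 223
  b_263 = 61;  b_264 = 67;  b_265 = 110;  b_266 = 221;  b_267 = 42;  b_268 = 157
  b_269 = 88;  b_270 = 178;  b_271 = 143;  b_272 = 223;  b_273 = 156;  b_274 = 232
  b_275 = 62;  b_276 = 173;  b_277 = 126;  b_278 = 220;  b_279 = 22;  b_280 = 114
  b_281 = 137;  b_282 = 187;  b_283 = 53;  b_284 = 143;  b_285 = 183;  b_286 = 112
  b_287 = 55;  b_288 = 118;  b_289 = 119;  b_290 = 134;  b_291 = 230;  b_292 = 97
  b_293 = 245;  b_294 = 24;  b_295 = 206;  b_296 = 208;  b_297 = 37;  b_298 = 120
  b_299 = 146;  b_300 = 230;  b_301 = 32;  b_302 = 87;  b_303 = 159;  b_304 = 139
  b_305 = 45;  b_306 = 239;  b_307 = 106;  b_308 = 93;  b_309 = 78;  b_310 = 113
  b_311 = 16;  b_312 = 158;  b_313 = 107;  b_314 = 119;  b_315 = 128;  b_316 = 36
  b_317 = 206;  b_318 = 209;  b_319 = 250;  b_320 = 196;  b_321 = 194;  b_322 = 174
  b_323 = 81;  b_324 = 167;  b_325 = 41;  b_326 = 39;  b_327 = 67;  b_328 = 116
  b_329 = 207;  b_330 = 42;  b_331 = 179;  b_332 = 198;  b_333 = 210;  b_334 = 101
  b_335 = 165;  b_336 = 44;  b_337 = 178;  b_338 = 8;  b_339 = 137;  b_340 = 92
  b_341 = 242;  b_342 = 162;  b_343 = 132;  b_344 = 135;  b_345 = 75;  b_346 = 71
  b_347 = 189;  b_348 = 75;  b_349 = 86;  b_350 = 93;  b_351 = 226;  b_352 = 21
  b_353 = 104;  b_354 = 186;  b_355 = 119;  b_356 = 79;  b_357 = 84;  b_358 = 176
  b_359 = 254;  b_360 = 101;  b_361 = 38;  b_362 = 108;  b_363 = 222;  b_364 = 58
  b_365 = 121
b_366 = 153·121 + 198·58 + 162·222 + 134·108 + 243·38 = 67
b_367 = 153·67 + 198·121 + 162·58 + 134·222 + 243·108 = 13

13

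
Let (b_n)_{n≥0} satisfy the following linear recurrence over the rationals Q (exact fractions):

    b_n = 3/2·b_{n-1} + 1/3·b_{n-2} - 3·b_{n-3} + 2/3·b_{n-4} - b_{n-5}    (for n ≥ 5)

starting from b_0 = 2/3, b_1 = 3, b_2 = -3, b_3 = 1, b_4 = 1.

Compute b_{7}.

b_5 = 3/2·1 + 1/3·1 + -3·-3 + 2/3·3 + -1·2/3 = 73/6
b_6 = 3/2·73/6 + 1/3·1 + -3·1 + 2/3·-3 + -1·3 = 127/12
b_7 = 3/2·127/12 + 1/3·73/6 + -3·1 + 2/3·1 + -1·-3 = 1483/72

1483/72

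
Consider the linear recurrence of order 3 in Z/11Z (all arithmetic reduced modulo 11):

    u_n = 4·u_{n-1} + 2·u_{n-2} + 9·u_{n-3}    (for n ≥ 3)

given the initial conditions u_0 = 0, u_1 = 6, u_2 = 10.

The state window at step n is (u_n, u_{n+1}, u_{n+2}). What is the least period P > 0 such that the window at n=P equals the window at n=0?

n=0: window = (0, 6, 10)
n=1: window = (6, 10, 8)
n=2: window = (10, 8, 7)
n=3: window = (8, 7, 2)
n=4: window = (7, 2, 6)
n=5: window = (2, 6, 3)
n=6: window = (6, 3, 9)
n=7: window = (3, 9, 8)
n=8: window = (9, 8, 0)
n=9: window = (8, 0, 9)
n=10: window = (0, 9, 9)
n=11: window = (9, 9, 10)
n=12: window = (9, 10, 7)
n=13: window = (10, 7, 8)
n=14: window = (7, 8, 4)
n=15: window = (8, 4, 7)
n=16: window = (4, 7, 9)
n=17: window = (7, 9, 9)
n=18: window = (9, 9, 7)
n=19: window = (9, 7, 6)
n=20: window = (7, 6, 9)
n=21: window = (6, 9, 1)
n=22: window = (9, 1, 10)
n=23: window = (1, 10, 2)
n=24: window = (10, 2, 4)
n=25: window = (2, 4, 0)
n=26: window = (4, 0, 4)
n=27: window = (0, 4, 8)
n=28: window = (4, 8, 7)
n=29: window = (8, 7, 3)
n=30: window = (7, 3, 10)
n=31: window = (3, 10, 10)
n=32: window = (10, 10, 10)
n=33: window = (10, 10, 7)
n=34: window = (10, 7, 6)
n=35: window = (7, 6, 7)
n=36: window = (6, 7, 4)
n=37: window = (7, 4, 7)
n=38: window = (4, 7, 0)
n=39: window = (7, 0, 6)
n=40: window = (0, 6, 10)
window at n=40 equals window at n=0 → period = 40

40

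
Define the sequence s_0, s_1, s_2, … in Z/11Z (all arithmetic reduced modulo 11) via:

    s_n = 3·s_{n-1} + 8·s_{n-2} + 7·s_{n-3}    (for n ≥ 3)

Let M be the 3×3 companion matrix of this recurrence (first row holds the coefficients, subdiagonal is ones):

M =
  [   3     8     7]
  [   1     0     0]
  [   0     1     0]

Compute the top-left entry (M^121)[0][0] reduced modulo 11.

3

(M^121)[0][0] is the top entry after applying M 121 times to the unit state (1, 0, 0). Equivalently it is h_{123} for the auxiliary sequence (h_n) obeying the same recurrence with h_2 = 1 and h_i = 0 for 0 ≤ i < 2:
h_3 = 3·1 + 8·0 + 7·0 = 3
h_4 = 3·3 + 8·1 + 7·0 = 6
h_5 = 3·6 + 8·3 + 7·1 = 5
h_6 = 3·5 + 8·6 + 7·3 = 7
h_7 = 3·7 + 8·5 + 7·6 = 4
h_8 = 3·4 + 8·7 + 7·5 = 4
h_9 = 3·4 + 8·4 + 7·7 = 5
h_10 = 3·5 + 8·4 + 7·4 = 9
h_11 = 3·9 + 8·5 + 7·4 = 7
h_12 = 3·7 + 8·9 + 7·5 = 7
h_13 = 3·7 + 8·7 + 7·9 = 8
h_14 = 3·8 + 8·7 + 7·7 = 8
h_15 = 3·8 + 8·8 + 7·7 = 5
h_16 = 3·5 + 8·8 + 7·8 = 3
h_17 = 3·3 + 8·5 + 7·8 = 6
h_18 = 3·6 + 8·3 + 7·5 = 0
h_19 = 3·0 + 8·6 + 7·3 = 3
h_20 = 3·3 + 8·0 + 7·6 = 7
h_21 = 3·7 + 8·3 + 7·0 = 1
h_22 = 3·1 + 8·7 + 7·3 = 3
h_23 = 3·3 + 8·1 + 7·7 = 0
h_24 = 3·0 + 8·3 + 7·1 = 9
h_25 = 3·9 + 8·0 + 7·3 = 4
h_26 = 3·4 + 8·9 + 7·0 = 7
h_27 = 3·7 + 8·4 + 7·9 = 6
h_28 = 3·6 + 8·7 + 7·4 = 3
h_29 = 3·3 + 8·6 + 7·7 = 7
h_30 = 3·7 + 8·3 + 7·6 = 10
h_31 = 3·10 + 8·7 + 7·3 = 8
h_32 = 3·8 + 8·10 + 7·7 = 10
h_33 = 3·10 + 8·8 + 7·10 = 10
h_34 = 3·10 + 8·10 + 7·8 = 1
h_35 = 3·1 + 8·10 + 7·10 = 10
h_36 = 3·10 + 8·1 + 7·10 = 9
h_37 = 3·9 + 8·10 + 7·1 = 4
h_38 = 3·4 + 8·9 + 7·10 = 0
h_39 = 3·0 + 8·4 + 7·9 = 7
h_40 = 3·7 + 8·0 + 7·4 = 5
h_41 = 3·5 + 8·7 + 7·0 = 5
h_42 = 3·5 + 8·5 + 7·7 = 5
h_43 = 3·5 + 8·5 + 7·5 = 2
h_44 = 3·2 + 8·5 + 7·5 = 4
h_45 = 3·4 + 8·2 + 7·5 = 8
h_46 = 3·8 + 8·4 + 7·2 = 4
h_47 = 3·4 + 8·8 + 7·4 = 5
h_48 = 3·5 + 8·4 + 7·8 = 4
h_49 = 3·4 + 8·5 + 7·4 = 3
h_50 = 3·3 + 8·4 + 7·5 = 10
h_51 = 3·10 + 8·3 + 7·4 = 5
h_52 = 3·5 + 8·10 + 7·3 = 6
h_53 = 3·6 + 8·5 + 7·10 = 7
h_54 = 3·7 + 8·6 + 7·5 = 5
h_55 = 3·5 + 8·7 + 7·6 = 3
h_56 = 3·3 + 8·5 + 7·7 = 10
h_57 = 3·10 + 8·3 + 7·5 = 1
h_58 = 3·1 + 8·10 + 7·3 = 5
h_59 = 3·5 + 8·1 + 7·10 = 5
h_60 = 3·5 + 8·5 + 7·1 = 7
h_61 = 3·7 + 8·5 + 7·5 = 8
h_62 = 3·8 + 8·7 + 7·5 = 5
h_63 = 3·5 + 8·8 + 7·7 = 7
h_64 = 3·7 + 8·5 + 7·8 = 7
h_65 = 3·7 + 8·7 + 7·5 = 2
h_66 = 3·2 + 8·7 + 7·7 = 1
h_67 = 3·1 + 8·2 + 7·7 = 2
h_68 = 3·2 + 8·1 + 7·2 = 6
h_69 = 3·6 + 8·2 + 7·1 = 8
h_70 = 3·8 + 8·6 + 7·2 = 9
h_71 = 3·9 + 8·8 + 7·6 = 1
h_72 = 3·1 + 8·9 + 7·8 = 10
h_73 = 3·10 + 8·1 + 7·9 = 2
h_74 = 3·2 + 8·10 + 7·1 = 5
h_75 = 3·5 + 8·2 + 7·10 = 2
h_76 = 3·2 + 8·5 + 7·2 = 5
h_77 = 3·5 + 8·2 + 7·5 = 0
h_78 = 3·0 + 8·5 + 7·2 = 10
h_79 = 3·10 + 8·0 + 7·5 = 10
h_80 = 3·10 + 8·10 + 7·0 = 0
h_81 = 3·0 + 8·10 + 7·10 = 7
h_82 = 3·7 + 8·0 + 7·10 = 3
h_83 = 3·3 + 8·7 + 7·0 = 10
h_84 = 3·10 + 8·3 + 7·7 = 4
h_85 = 3·4 + 8·10 + 7·3 = 3
h_86 = 3·3 + 8·4 + 7·10 = 1
h_87 = 3·1 + 8·3 + 7·4 = 0
h_88 = 3·0 + 8·1 + 7·3 = 7
h_89 = 3·7 + 8·0 + 7·1 = 6
h_90 = 3·6 + 8·7 + 7·0 = 8
h_91 = 3·8 + 8·6 + 7·7 = 0
h_92 = 3·0 + 8·8 + 7·6 = 7
h_93 = 3·7 + 8·0 + 7·8 = 0
h_94 = 3·0 + 8·7 + 7·0 = 1
h_95 = 3·1 + 8·0 + 7·7 = 8
h_96 = 3·8 + 8·1 + 7·0 = 10
h_97 = 3·10 + 8·8 + 7·1 = 2
h_98 = 3·2 + 8·10 + 7·8 = 10
h_99 = 3·10 + 8·2 + 7·10 = 6
h_100 = 3·6 + 8·10 + 7·2 = 2
h_101 = 3·2 + 8·6 + 7·10 = 3
h_102 = 3·3 + 8·2 + 7·6 = 1
h_103 = 3·1 + 8·3 + 7·2 = 8
h_104 = 3·8 + 8·1 + 7·3 = 9
h_105 = 3·9 + 8·8 + 7·1 = 10
h_106 = 3·10 + 8·9 + 7·8 = 4
h_107 = 3·4 + 8·10 + 7·9 = 1
h_108 = 3·1 + 8·4 + 7·10 = 6
h_109 = 3·6 + 8·1 + 7·4 = 10
h_110 = 3·10 + 8·6 + 7·1 = 8
h_111 = 3·8 + 8·10 + 7·6 = 3
h_112 = 3·3 + 8·8 + 7·10 = 0
h_113 = 3·0 + 8·3 + 7·8 = 3
h_114 = 3·3 + 8·0 + 7·3 = 8
h_115 = 3·8 + 8·3 + 7·0 = 4
h_116 = 3·4 + 8·8 + 7·3 = 9
h_117 = 3·9 + 8·4 + 7·8 = 5
h_118 = 3·5 + 8·9 + 7·4 = 5
h_119 = 3·5 + 8·5 + 7·9 = 8
h_120 = 3·8 + 8·5 + 7·5 = 0
h_121 = 3·0 + 8·8 + 7·5 = 0
h_122 = 3·0 + 8·0 + 7·8 = 1
h_123 = 3·1 + 8·0 + 7·0 = 3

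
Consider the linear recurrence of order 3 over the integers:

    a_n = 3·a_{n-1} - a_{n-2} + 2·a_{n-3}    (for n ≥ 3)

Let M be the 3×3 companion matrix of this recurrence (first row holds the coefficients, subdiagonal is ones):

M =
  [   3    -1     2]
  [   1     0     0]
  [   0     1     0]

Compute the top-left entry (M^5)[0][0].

194

(M^5)[0][0] is the top entry after applying M 5 times to the unit state (1, 0, 0). Equivalently it is h_{7} for the auxiliary sequence (h_n) obeying the same recurrence with h_2 = 1 and h_i = 0 for 0 ≤ i < 2:
h_3 = 3·1 + -1·0 + 2·0 = 3
h_4 = 3·3 + -1·1 + 2·0 = 8
h_5 = 3·8 + -1·3 + 2·1 = 23
h_6 = 3·23 + -1·8 + 2·3 = 67
h_7 = 3·67 + -1·23 + 2·8 = 194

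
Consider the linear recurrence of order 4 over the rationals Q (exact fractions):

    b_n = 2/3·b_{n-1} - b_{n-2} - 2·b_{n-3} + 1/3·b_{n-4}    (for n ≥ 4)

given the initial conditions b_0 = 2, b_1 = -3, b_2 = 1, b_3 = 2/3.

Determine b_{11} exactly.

b_4 = 2/3·2/3 + -1·1 + -2·-3 + 1/3·2 = 55/9
b_5 = 2/3·55/9 + -1·2/3 + -2·1 + 1/3·-3 = 11/27
b_6 = 2/3·11/27 + -1·55/9 + -2·2/3 + 1/3·1 = -554/81
b_7 = 2/3·-554/81 + -1·11/27 + -2·55/9 + 1/3·2/3 = -4123/243
b_8 = 2/3·-4123/243 + -1·-554/81 + -2·11/27 + 1/3·55/9 = -2369/729
b_9 = 2/3·-2369/729 + -1·-4123/243 + -2·-554/81 + 1/3·11/27 = 62582/2187
b_10 = 2/3·62582/2187 + -1·-2369/729 + -2·-4123/243 + 1/3·-554/81 = 354169/6561
b_11 = 2/3·354169/6561 + -1·62582/2187 + -2·-2369/729 + 1/3·-4123/243 = 161705/19683

161705/19683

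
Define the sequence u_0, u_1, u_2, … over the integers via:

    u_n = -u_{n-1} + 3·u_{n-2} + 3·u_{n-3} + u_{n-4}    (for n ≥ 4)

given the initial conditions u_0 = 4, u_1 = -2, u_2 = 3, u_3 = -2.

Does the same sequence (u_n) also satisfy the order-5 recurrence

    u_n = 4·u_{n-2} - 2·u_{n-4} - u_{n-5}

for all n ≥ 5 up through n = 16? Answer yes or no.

Terms u_0..u_16: 4, -2, 3, -2, 9, -8, 32, -31, 112, -117, 392, -438, 1375, -1630, 4833, -6036, 17020
n=5: candidate gives -8, actual u_5 = -8 ✓
n=6: candidate gives 32, actual u_6 = 32 ✓
n=7: candidate gives -31, actual u_7 = -31 ✓
n=8: candidate gives 112, actual u_8 = 112 ✓
n=9: candidate gives -117, actual u_9 = -117 ✓
n=10: candidate gives 392, actual u_10 = 392 ✓
n=11: candidate gives -438, actual u_11 = -438 ✓
n=12: candidate gives 1375, actual u_12 = 1375 ✓
n=13: candidate gives -1630, actual u_13 = -1630 ✓
n=14: candidate gives 4833, actual u_14 = 4833 ✓
n=15: candidate gives -6036, actual u_15 = -6036 ✓
n=16: candidate gives 17020, actual u_16 = 17020 ✓

yes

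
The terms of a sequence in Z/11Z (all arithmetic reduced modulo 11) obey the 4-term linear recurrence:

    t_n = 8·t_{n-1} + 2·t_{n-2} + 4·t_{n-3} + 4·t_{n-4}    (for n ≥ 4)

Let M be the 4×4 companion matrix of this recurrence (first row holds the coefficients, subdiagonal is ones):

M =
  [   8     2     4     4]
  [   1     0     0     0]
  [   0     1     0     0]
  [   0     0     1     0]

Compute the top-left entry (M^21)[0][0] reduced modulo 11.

(M^21)[0][0] is the top entry after applying M 21 times to the unit state (1, 0, 0, 0). Equivalently it is h_{24} for the auxiliary sequence (h_n) obeying the same recurrence with h_3 = 1 and h_i = 0 for 0 ≤ i < 3:
h_4 = 8·1 + 2·0 + 4·0 + 4·0 = 8
h_5 = 8·8 + 2·1 + 4·0 + 4·0 = 0
h_6 = 8·0 + 2·8 + 4·1 + 4·0 = 9
h_7 = 8·9 + 2·0 + 4·8 + 4·1 = 9
h_8 = 8·9 + 2·9 + 4·0 + 4·8 = 1
h_9 = 8·1 + 2·9 + 4·9 + 4·0 = 7
h_10 = 8·7 + 2·1 + 4·9 + 4·9 = 9
h_11 = 8·9 + 2·7 + 4·1 + 4·9 = 5
h_12 = 8·5 + 2·9 + 4·7 + 4·1 = 2
h_13 = 8·2 + 2·5 + 4·9 + 4·7 = 2
h_14 = 8·2 + 2·2 + 4·5 + 4·9 = 10
h_15 = 8·10 + 2·2 + 4·2 + 4·5 = 2
h_16 = 8·2 + 2·10 + 4·2 + 4·2 = 8
h_17 = 8·8 + 2·2 + 4·10 + 4·2 = 6
h_18 = 8·6 + 2·8 + 4·2 + 4·10 = 2
h_19 = 8·2 + 2·6 + 4·8 + 4·2 = 2
h_20 = 8·2 + 2·2 + 4·6 + 4·8 = 10
h_21 = 8·10 + 2·2 + 4·2 + 4·6 = 6
h_22 = 8·6 + 2·10 + 4·2 + 4·2 = 7
h_23 = 8·7 + 2·6 + 4·10 + 4·2 = 6
h_24 = 8·6 + 2·7 + 4·6 + 4·10 = 5

5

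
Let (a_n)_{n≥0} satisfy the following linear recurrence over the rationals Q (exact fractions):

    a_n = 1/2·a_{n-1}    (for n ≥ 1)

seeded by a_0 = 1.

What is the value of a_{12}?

a_1 = 1/2·1 = 1/2
a_2 = 1/2·1/2 = 1/4
a_3 = 1/2·1/4 = 1/8
a_4 = 1/2·1/8 = 1/16
a_5 = 1/2·1/16 = 1/32
a_6 = 1/2·1/32 = 1/64
a_7 = 1/2·1/64 = 1/128
a_8 = 1/2·1/128 = 1/256
a_9 = 1/2·1/256 = 1/512
a_10 = 1/2·1/512 = 1/1024
a_11 = 1/2·1/1024 = 1/2048
a_12 = 1/2·1/2048 = 1/4096

1/4096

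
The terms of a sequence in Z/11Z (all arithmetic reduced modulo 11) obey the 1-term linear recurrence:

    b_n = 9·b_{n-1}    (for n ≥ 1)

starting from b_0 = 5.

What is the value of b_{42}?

b_1 = 9·5 = 1
b_2 = 9·1 = 9
b_3 = 9·9 = 4
b_4 = 9·4 = 3
b_5 = 9·3 = 5
(b_5) = (5) = (b_0), so the sequence has period 5.
42 ≡ 2 (mod 5), hence b_42 = b_2 = 9.

9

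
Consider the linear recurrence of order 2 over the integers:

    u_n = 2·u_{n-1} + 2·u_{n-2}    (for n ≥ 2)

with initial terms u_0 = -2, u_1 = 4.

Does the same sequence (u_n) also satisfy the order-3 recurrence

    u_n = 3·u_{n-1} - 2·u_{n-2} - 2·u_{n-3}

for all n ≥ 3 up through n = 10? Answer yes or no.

Terms u_0..u_10: -2, 4, 4, 16, 40, 112, 304, 832, 2272, 6208, 16960
n=3: candidate gives 8, actual u_3 = 16 ✗

no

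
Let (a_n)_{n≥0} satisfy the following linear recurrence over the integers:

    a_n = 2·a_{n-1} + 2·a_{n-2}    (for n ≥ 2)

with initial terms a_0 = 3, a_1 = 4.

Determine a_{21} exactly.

2622984192

a_2 = 2·4 + 2·3 = 14
a_3 = 2·14 + 2·4 = 36
a_4 = 2·36 + 2·14 = 100
a_5 = 2·100 + 2·36 = 272
a_6 = 2·272 + 2·100 = 744
a_7 = 2·744 + 2·272 = 2032
a_8 = 2·2032 + 2·744 = 5552
a_9 = 2·5552 + 2·2032 = 15168
a_10 = 2·15168 + 2·5552 = 41440
a_11 = 2·41440 + 2·15168 = 113216
a_12 = 2·113216 + 2·41440 = 309312
a_13 = 2·309312 + 2·113216 = 845056
a_14 = 2·845056 + 2·309312 = 2308736
a_15 = 2·2308736 + 2·845056 = 6307584
a_16 = 2·6307584 + 2·2308736 = 17232640
a_17 = 2·17232640 + 2·6307584 = 47080448
a_18 = 2·47080448 + 2·17232640 = 128626176
a_19 = 2·128626176 + 2·47080448 = 351413248
a_20 = 2·351413248 + 2·128626176 = 960078848
a_21 = 2·960078848 + 2·351413248 = 2622984192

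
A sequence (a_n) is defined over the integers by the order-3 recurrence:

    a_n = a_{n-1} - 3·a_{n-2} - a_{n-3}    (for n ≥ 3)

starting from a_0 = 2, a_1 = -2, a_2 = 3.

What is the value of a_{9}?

a_3 = 1·3 + -3·-2 + -1·2 = 7
a_4 = 1·7 + -3·3 + -1·-2 = 0
a_5 = 1·0 + -3·7 + -1·3 = -24
a_6 = 1·-24 + -3·0 + -1·7 = -31
a_7 = 1·-31 + -3·-24 + -1·0 = 41
a_8 = 1·41 + -3·-31 + -1·-24 = 158
a_9 = 1·158 + -3·41 + -1·-31 = 66

66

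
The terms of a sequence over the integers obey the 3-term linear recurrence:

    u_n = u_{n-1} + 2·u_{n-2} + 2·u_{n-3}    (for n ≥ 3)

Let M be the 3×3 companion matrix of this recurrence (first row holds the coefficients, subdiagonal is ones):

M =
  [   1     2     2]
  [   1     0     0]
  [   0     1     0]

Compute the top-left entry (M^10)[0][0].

(M^10)[0][0] is the top entry after applying M 10 times to the unit state (1, 0, 0). Equivalently it is h_{12} for the auxiliary sequence (h_n) obeying the same recurrence with h_2 = 1 and h_i = 0 for 0 ≤ i < 2:
h_3 = 1·1 + 2·0 + 2·0 = 1
h_4 = 1·1 + 2·1 + 2·0 = 3
h_5 = 1·3 + 2·1 + 2·1 = 7
h_6 = 1·7 + 2·3 + 2·1 = 15
h_7 = 1·15 + 2·7 + 2·3 = 35
h_8 = 1·35 + 2·15 + 2·7 = 79
h_9 = 1·79 + 2·35 + 2·15 = 179
h_10 = 1·179 + 2·79 + 2·35 = 407
h_11 = 1·407 + 2·179 + 2·79 = 923
h_12 = 1·923 + 2·407 + 2·179 = 2095

2095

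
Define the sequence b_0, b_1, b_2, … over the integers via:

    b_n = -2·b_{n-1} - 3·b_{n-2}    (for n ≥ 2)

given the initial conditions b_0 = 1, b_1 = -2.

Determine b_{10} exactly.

-263

b_2 = -2·-2 + -3·1 = 1
b_3 = -2·1 + -3·-2 = 4
b_4 = -2·4 + -3·1 = -11
b_5 = -2·-11 + -3·4 = 10
b_6 = -2·10 + -3·-11 = 13
b_7 = -2·13 + -3·10 = -56
b_8 = -2·-56 + -3·13 = 73
b_9 = -2·73 + -3·-56 = 22
b_10 = -2·22 + -3·73 = -263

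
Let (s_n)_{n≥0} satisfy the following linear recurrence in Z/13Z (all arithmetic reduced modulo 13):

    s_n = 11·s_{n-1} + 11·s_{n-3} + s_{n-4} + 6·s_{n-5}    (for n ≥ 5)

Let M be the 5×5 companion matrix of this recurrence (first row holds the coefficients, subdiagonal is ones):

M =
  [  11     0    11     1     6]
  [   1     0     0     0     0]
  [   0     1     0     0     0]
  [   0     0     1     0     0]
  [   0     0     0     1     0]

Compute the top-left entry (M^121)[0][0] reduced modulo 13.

1

(M^121)[0][0] is the top entry after applying M 121 times to the unit state (1, 0, 0, 0, 0). Equivalently it is h_{125} for the auxiliary sequence (h_n) obeying the same recurrence with h_4 = 1 and h_i = 0 for 0 ≤ i < 4:
h_5 = 11·1 + 0·0 + 11·0 + 1·0 + 6·0 = 11
h_6 = 11·11 + 0·1 + 11·0 + 1·0 + 6·0 = 4
h_7 = 11·4 + 0·11 + 11·1 + 1·0 + 6·0 = 3
h_8 = 11·3 + 0·4 + 11·11 + 1·1 + 6·0 = 12
h_9 = 11·12 + 0·3 + 11·4 + 1·11 + 6·1 = 11
h_10 = 11·11 + 0·12 + 11·3 + 1·4 + 6·11 = 3
Continuing the recurrence:
  h_11 = 10;  h_12 = 1;  h_13 = 10;  h_14 = 3;  h_15 = 7;  h_16 = 1
  h_17 = 8;  h_18 = 7;  h_19 = 9;  h_20 = 9;  h_21 = 8;  h_22 = 8
  h_23 = 4;  h_24 = 0;  h_25 = 7;  h_26 = 8;  h_27 = 10;  h_28 = 3
  h_29 = 11;  h_30 = 8;  h_31 = 10;  h_32 = 8;  h_33 = 10;  h_34 = 8
  h_35 = 0;  h_36 = 9;  h_37 = 11;  h_38 = 7;  h_39 = 3;  h_40 = 7
  h_41 = 11;  h_42 = 6;  h_43 = 6;  h_44 = 4;  h_45 = 7;  h_46 = 7
  h_47 = 7;  h_48 = 12;  h_49 = 6;  h_50 = 10;  h_51 = 5;  h_52 = 6
  h_53 = 7;  h_54 = 9;  h_55 = 9;  h_56 = 4;  h_57 = 4;  h_58 = 12
  h_59 = 5;  h_60 = 1;  h_61 = 2;  h_62 = 9;  h_63 = 5;  h_64 = 4
  h_65 = 8;  h_66 = 8;  h_67 = 9;  h_68 = 0;  h_69 = 3;  h_70 = 6
  h_71 = 6;  h_72 = 10;  h_73 = 10;  h_74 = 5;  h_75 = 12;  h_76 = 2
  h_77 = 4;  h_78 = 7;  h_79 = 11;  h_80 = 5;  h_81 = 5;  h_82 = 12
  h_83 = 6;  h_84 = 10;  h_85 = 4;  h_86 = 9;  h_87 = 1;  h_88 = 10
  h_89 = 0;  h_90 = 5;  h_91 = 12;  h_92 = 5;  h_93 = 1;  h_94 = 5
  h_95 = 9;  h_96 = 5;  h_97 = 11;  h_98 = 10;  h_99 = 9;  h_100 = 6
  h_101 = 9;  h_102 = 1;  h_103 = 3;  h_104 = 10;  h_105 = 10;  h_106 = 3
  h_107 = 9;  h_108 = 3;  h_109 = 6;  h_110 = 7;  h_111 = 7;  h_112 = 5
  h_113 = 0;  h_114 = 3;  h_115 = 7;  h_116 = 7;  h_117 = 10;  h_118 = 8
  h_119 = 8;  h_120 = 0;  h_121 = 10;  h_122 = 6;  h_123 = 5
h_124 = 11·5 + 0·6 + 11·10 + 1·0 + 6·8 = 5
h_125 = 11·5 + 0·5 + 11·6 + 1·10 + 6·0 = 1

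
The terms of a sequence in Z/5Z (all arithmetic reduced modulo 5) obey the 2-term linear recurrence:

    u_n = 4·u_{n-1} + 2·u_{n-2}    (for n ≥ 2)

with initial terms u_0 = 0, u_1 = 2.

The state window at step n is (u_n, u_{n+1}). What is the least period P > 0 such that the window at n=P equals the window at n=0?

n=0: window = (0, 2)
n=1: window = (2, 3)
n=2: window = (3, 1)
n=3: window = (1, 0)
n=4: window = (0, 2)
window at n=4 equals window at n=0 → period = 4

4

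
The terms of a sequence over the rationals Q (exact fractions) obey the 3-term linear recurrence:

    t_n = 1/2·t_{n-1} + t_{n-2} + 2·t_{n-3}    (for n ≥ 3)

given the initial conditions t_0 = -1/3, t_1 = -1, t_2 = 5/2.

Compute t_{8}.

5527/384

t_3 = 1/2·5/2 + 1·-1 + 2·-1/3 = -5/12
t_4 = 1/2·-5/12 + 1·5/2 + 2·-1 = 7/24
t_5 = 1/2·7/24 + 1·-5/12 + 2·5/2 = 227/48
t_6 = 1/2·227/48 + 1·7/24 + 2·-5/12 = 175/96
t_7 = 1/2·175/96 + 1·227/48 + 2·7/24 = 1195/192
t_8 = 1/2·1195/192 + 1·175/96 + 2·227/48 = 5527/384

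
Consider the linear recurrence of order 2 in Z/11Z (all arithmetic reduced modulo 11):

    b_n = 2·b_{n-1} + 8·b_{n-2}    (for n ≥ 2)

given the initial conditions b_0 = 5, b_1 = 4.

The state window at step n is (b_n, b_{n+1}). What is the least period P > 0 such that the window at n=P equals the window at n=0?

n=0: window = (5, 4)
n=1: window = (4, 4)
n=2: window = (4, 7)
n=3: window = (7, 2)
n=4: window = (2, 5)
n=5: window = (5, 4)
window at n=5 equals window at n=0 → period = 5

5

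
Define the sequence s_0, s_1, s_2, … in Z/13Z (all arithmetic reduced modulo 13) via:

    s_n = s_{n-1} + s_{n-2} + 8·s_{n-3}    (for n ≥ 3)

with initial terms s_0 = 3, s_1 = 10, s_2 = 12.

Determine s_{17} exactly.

6

s_3 = 1·12 + 1·10 + 8·3 = 7
s_4 = 1·7 + 1·12 + 8·10 = 8
s_5 = 1·8 + 1·7 + 8·12 = 7
s_6 = 1·7 + 1·8 + 8·7 = 6
s_7 = 1·6 + 1·7 + 8·8 = 12
s_8 = 1·12 + 1·6 + 8·7 = 9
s_9 = 1·9 + 1·12 + 8·6 = 4
s_10 = 1·4 + 1·9 + 8·12 = 5
s_11 = 1·5 + 1·4 + 8·9 = 3
s_12 = 1·3 + 1·5 + 8·4 = 1
s_13 = 1·1 + 1·3 + 8·5 = 5
s_14 = 1·5 + 1·1 + 8·3 = 4
s_15 = 1·4 + 1·5 + 8·1 = 4
s_16 = 1·4 + 1·4 + 8·5 = 9
s_17 = 1·9 + 1·4 + 8·4 = 6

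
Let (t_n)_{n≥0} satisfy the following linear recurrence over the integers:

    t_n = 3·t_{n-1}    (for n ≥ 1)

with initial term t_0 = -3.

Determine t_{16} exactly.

-129140163

t_1 = 3·-3 = -9
t_2 = 3·-9 = -27
t_3 = 3·-27 = -81
t_4 = 3·-81 = -243
t_5 = 3·-243 = -729
t_6 = 3·-729 = -2187
t_7 = 3·-2187 = -6561
t_8 = 3·-6561 = -19683
t_9 = 3·-19683 = -59049
t_10 = 3·-59049 = -177147
t_11 = 3·-177147 = -531441
t_12 = 3·-531441 = -1594323
t_13 = 3·-1594323 = -4782969
t_14 = 3·-4782969 = -14348907
t_15 = 3·-14348907 = -43046721
t_16 = 3·-43046721 = -129140163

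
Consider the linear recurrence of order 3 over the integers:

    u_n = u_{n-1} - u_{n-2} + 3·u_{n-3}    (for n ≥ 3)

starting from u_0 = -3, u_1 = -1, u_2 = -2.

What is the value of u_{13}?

-583

u_3 = 1·-2 + -1·-1 + 3·-3 = -10
u_4 = 1·-10 + -1·-2 + 3·-1 = -11
u_5 = 1·-11 + -1·-10 + 3·-2 = -7
u_6 = 1·-7 + -1·-11 + 3·-10 = -26
u_7 = 1·-26 + -1·-7 + 3·-11 = -52
u_8 = 1·-52 + -1·-26 + 3·-7 = -47
u_9 = 1·-47 + -1·-52 + 3·-26 = -73
u_10 = 1·-73 + -1·-47 + 3·-52 = -182
u_11 = 1·-182 + -1·-73 + 3·-47 = -250
u_12 = 1·-250 + -1·-182 + 3·-73 = -287
u_13 = 1·-287 + -1·-250 + 3·-182 = -583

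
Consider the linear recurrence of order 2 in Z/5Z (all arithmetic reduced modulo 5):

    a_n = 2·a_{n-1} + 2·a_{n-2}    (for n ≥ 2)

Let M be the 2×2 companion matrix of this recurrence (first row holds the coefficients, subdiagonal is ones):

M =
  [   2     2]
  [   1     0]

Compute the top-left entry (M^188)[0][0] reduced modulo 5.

(M^188)[0][0] is the top entry after applying M 188 times to the unit state (1, 0). Equivalently it is h_{189} for the auxiliary sequence (h_n) obeying the same recurrence with h_1 = 1 and h_i = 0 for 0 ≤ i < 1:
h_2 = 2·1 + 2·0 = 2
h_3 = 2·2 + 2·1 = 1
h_4 = 2·1 + 2·2 = 1
h_5 = 2·1 + 2·1 = 4
h_6 = 2·4 + 2·1 = 0
h_7 = 2·0 + 2·4 = 3
h_8 = 2·3 + 2·0 = 1
h_9 = 2·1 + 2·3 = 3
h_10 = 2·3 + 2·1 = 3
h_11 = 2·3 + 2·3 = 2
h_12 = 2·2 + 2·3 = 0
h_13 = 2·0 + 2·2 = 4
h_14 = 2·4 + 2·0 = 3
h_15 = 2·3 + 2·4 = 4
h_16 = 2·4 + 2·3 = 4
h_17 = 2·4 + 2·4 = 1
h_18 = 2·1 + 2·4 = 0
h_19 = 2·0 + 2·1 = 2
h_20 = 2·2 + 2·0 = 4
h_21 = 2·4 + 2·2 = 2
h_22 = 2·2 + 2·4 = 2
h_23 = 2·2 + 2·2 = 3
h_24 = 2·3 + 2·2 = 0
h_25 = 2·0 + 2·3 = 1
(h_24, h_25) = (0, 1) = (h_0, h_1), so the sequence has period 24.
189 ≡ 21 (mod 24), hence h_189 = h_21 = 2.

2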